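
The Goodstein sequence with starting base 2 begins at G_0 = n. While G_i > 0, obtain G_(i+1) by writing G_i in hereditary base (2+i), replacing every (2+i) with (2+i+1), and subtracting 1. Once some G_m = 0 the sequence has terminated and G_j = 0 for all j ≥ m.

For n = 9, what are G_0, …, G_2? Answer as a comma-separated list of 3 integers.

G_0 = 9. HB_2(9) = 2^(2 + 1) + 1. Bump = 82. G_1 = 81.
G_1 = 81. HB_3(81) = 3^(3 + 1). Bump = 1024. G_2 = 1023.

9, 81, 1023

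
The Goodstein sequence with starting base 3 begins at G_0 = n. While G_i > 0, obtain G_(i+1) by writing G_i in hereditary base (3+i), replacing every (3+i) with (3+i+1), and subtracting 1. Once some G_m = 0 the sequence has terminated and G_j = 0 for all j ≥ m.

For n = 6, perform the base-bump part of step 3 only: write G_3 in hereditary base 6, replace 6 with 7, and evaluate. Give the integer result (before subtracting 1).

6 —HB3→ 2·3 —bump→ 2·4 = 8 —(−1)→ 7
7 —HB4→ 4 + 3 —bump→ 5 + 3 = 8 —(−1)→ 7
7 —HB5→ 5 + 2 —bump→ 6 + 2 = 8 —(−1)→ 7
7 —HB6→ 6 + 1 —bump→ 7 + 1 = 8 —(−1)→ 7

8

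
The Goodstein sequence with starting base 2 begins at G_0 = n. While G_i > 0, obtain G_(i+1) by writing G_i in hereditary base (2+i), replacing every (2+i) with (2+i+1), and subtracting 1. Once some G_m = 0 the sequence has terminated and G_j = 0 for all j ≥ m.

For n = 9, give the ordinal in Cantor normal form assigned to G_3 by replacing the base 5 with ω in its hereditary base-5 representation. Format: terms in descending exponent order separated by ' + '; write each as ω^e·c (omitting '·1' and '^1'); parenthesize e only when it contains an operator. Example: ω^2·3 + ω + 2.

ω^ω·3 + ω^3·3 + ω^2·3 + ω·3 + 2

[0] 9 ≡ 2^(2 + 1) + 1 (base 2). Lift 3: 82. −1: 81.
[1] 81 ≡ 3^(3 + 1) (base 3). Lift 4: 1024. −1: 1023.
[2] 1023 ≡ 3·4^4 + 3·4^3 + 3·4^2 + 3·4 + 3 (base 4). Lift 5: 9843. −1: 9842.
[3] 9842 ≡ 3·5^5 + 3·5^3 + 3·5^2 + 3·5 + 2 (base 5). Lift 6: 140744. −1: 140743.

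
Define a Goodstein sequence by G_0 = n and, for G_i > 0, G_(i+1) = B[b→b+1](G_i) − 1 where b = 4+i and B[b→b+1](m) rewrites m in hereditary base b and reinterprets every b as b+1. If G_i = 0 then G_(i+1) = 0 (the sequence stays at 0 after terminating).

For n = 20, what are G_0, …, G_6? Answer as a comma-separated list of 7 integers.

20, 29, 39, 51, 65, 81, 99

[0] 20 ≡ 4^2 + 4 (base 4). Lift 5: 30. −1: 29.
[1] 29 ≡ 5^2 + 4 (base 5). Lift 6: 40. −1: 39.
[2] 39 ≡ 6^2 + 3 (base 6). Lift 7: 52. −1: 51.
[3] 51 ≡ 7^2 + 2 (base 7). Lift 8: 66. −1: 65.
[4] 65 ≡ 8^2 + 1 (base 8). Lift 9: 82. −1: 81.
[5] 81 ≡ 9^2 (base 9). Lift 10: 100. −1: 99.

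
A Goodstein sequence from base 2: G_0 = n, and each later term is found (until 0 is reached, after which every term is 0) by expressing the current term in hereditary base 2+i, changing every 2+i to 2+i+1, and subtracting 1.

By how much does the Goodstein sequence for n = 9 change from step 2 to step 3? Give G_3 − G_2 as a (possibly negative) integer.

(0) 9|_2 = 2^(2 + 1) + 1 ↦ 3^(3 + 1) + 1|_3 = 82 ⇒ 81
(1) 81|_3 = 3^(3 + 1) ↦ 4^(4 + 1)|_4 = 1024 ⇒ 1023
(2) 1023|_4 = 3·4^4 + 3·4^3 + 3·4^2 + 3·4 + 3 ↦ 3·5^5 + 3·5^3 + 3·5^2 + 3·5 + 3|_5 = 9843 ⇒ 9842

8819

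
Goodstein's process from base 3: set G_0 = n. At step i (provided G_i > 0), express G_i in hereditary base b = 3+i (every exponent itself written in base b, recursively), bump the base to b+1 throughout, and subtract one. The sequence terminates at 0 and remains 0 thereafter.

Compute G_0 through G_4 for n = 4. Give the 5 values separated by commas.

4, 4, 4, 3, 2

4 —HB3→ 3 + 1 —bump→ 4 + 1 = 5 —(−1)→ 4
4 —HB4→ 4 —bump→ 5 = 5 —(−1)→ 4
4 —HB5→ 4 —bump→ 4 = 4 —(−1)→ 3
3 —HB6→ 3 —bump→ 3 = 3 —(−1)→ 2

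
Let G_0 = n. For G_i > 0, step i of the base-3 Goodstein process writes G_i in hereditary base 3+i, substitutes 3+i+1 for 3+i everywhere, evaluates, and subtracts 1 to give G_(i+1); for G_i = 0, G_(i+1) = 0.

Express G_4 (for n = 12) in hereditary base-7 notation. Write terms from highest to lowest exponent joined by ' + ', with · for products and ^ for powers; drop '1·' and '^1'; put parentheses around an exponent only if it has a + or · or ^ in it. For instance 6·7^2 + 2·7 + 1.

G_0=12  [base 3] 3^2 + 3  →[3↦4]→  4^2 + 4 = 20  −1 ⇒ G_1=19
G_1=19  [base 4] 4^2 + 3  →[4↦5]→  5^2 + 3 = 28  −1 ⇒ G_2=27
G_2=27  [base 5] 5^2 + 2  →[5↦6]→  6^2 + 2 = 38  −1 ⇒ G_3=37
G_3=37  [base 6] 6^2 + 1  →[6↦7]→  7^2 + 1 = 50  −1 ⇒ G_4=49

7^2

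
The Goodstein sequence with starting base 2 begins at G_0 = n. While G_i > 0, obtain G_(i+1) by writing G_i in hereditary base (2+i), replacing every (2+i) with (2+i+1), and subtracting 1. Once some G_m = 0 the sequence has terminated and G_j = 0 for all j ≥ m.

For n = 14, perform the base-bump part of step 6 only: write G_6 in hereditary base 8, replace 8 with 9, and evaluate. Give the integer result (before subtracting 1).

G_0 = 14. HB_2(14) = 2^(2 + 1) + 2^2 + 2. Bump = 111. G_1 = 110.
G_1 = 110. HB_3(110) = 3^(3 + 1) + 3^3 + 2. Bump = 1282. G_2 = 1281.
G_2 = 1281. HB_4(1281) = 4^(4 + 1) + 4^4 + 1. Bump = 18751. G_3 = 18750.
G_3 = 18750. HB_5(18750) = 5^(5 + 1) + 5^5. Bump = 326592. G_4 = 326591.
G_4 = 326591. HB_6(326591) = 6^(6 + 1) + 5·6^5 + 5·6^4 + 5·6^3 + 5·6^2 + 5·6 + 5. Bump = 5862841. G_5 = 5862840.
G_5 = 5862840. HB_7(5862840) = 7^(7 + 1) + 5·7^5 + 5·7^4 + 5·7^3 + 5·7^2 + 5·7 + 4. Bump = 134404972. G_6 = 134404971.
G_6 = 134404971. HB_8(134404971) = 8^(8 + 1) + 5·8^5 + 5·8^4 + 5·8^3 + 5·8^2 + 5·8 + 3. Bump = 3487116549. G_7 = 3487116548.

3487116549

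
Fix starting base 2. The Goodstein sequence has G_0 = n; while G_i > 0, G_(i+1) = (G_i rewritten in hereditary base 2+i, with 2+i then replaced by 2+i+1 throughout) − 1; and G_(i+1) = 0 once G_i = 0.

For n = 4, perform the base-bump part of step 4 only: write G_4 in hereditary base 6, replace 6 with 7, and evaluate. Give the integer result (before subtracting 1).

110

G_0=4  [base 2] 2^2  →[2↦3]→  3^3 = 27  −1 ⇒ G_1=26
G_1=26  [base 3] 2·3^2 + 2·3 + 2  →[3↦4]→  2·4^2 + 2·4 + 2 = 42  −1 ⇒ G_2=41
G_2=41  [base 4] 2·4^2 + 2·4 + 1  →[4↦5]→  2·5^2 + 2·5 + 1 = 61  −1 ⇒ G_3=60
G_3=60  [base 5] 2·5^2 + 2·5  →[5↦6]→  2·6^2 + 2·6 = 84  −1 ⇒ G_4=83
G_4=83  [base 6] 2·6^2 + 6 + 5  →[6↦7]→  2·7^2 + 7 + 5 = 110  −1 ⇒ G_5=109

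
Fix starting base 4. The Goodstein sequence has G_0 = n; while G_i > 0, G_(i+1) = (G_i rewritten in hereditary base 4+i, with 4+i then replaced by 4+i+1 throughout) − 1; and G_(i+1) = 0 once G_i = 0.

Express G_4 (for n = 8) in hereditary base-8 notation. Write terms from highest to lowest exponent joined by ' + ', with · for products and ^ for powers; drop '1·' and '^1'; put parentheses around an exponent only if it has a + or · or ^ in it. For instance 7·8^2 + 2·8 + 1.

[0] 8 ≡ 2·4 (base 4). Lift 5: 10. −1: 9.
[1] 9 ≡ 5 + 4 (base 5). Lift 6: 10. −1: 9.
[2] 9 ≡ 6 + 3 (base 6). Lift 7: 10. −1: 9.
[3] 9 ≡ 7 + 2 (base 7). Lift 8: 10. −1: 9.
[4] 9 ≡ 8 + 1 (base 8). Lift 9: 10. −1: 9.

8 + 1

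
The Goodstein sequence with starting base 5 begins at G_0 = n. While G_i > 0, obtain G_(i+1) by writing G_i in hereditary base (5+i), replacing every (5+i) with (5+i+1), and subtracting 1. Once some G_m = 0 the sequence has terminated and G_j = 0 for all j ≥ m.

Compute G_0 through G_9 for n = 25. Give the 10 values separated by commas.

(0) 25|_5 = 5^2 ↦ 6^2|_6 = 36 ⇒ 35
(1) 35|_6 = 5·6 + 5 ↦ 5·7 + 5|_7 = 40 ⇒ 39
(2) 39|_7 = 5·7 + 4 ↦ 5·8 + 4|_8 = 44 ⇒ 43
(3) 43|_8 = 5·8 + 3 ↦ 5·9 + 3|_9 = 48 ⇒ 47
(4) 47|_9 = 5·9 + 2 ↦ 5·10 + 2|_10 = 52 ⇒ 51
(5) 51|_10 = 5·10 + 1 ↦ 5·11 + 1|_11 = 56 ⇒ 55
(6) 55|_11 = 5·11 ↦ 5·12|_12 = 60 ⇒ 59
(7) 59|_12 = 4·12 + 11 ↦ 4·13 + 11|_13 = 63 ⇒ 62
(8) 62|_13 = 4·13 + 10 ↦ 4·14 + 10|_14 = 66 ⇒ 65

25, 35, 39, 43, 47, 51, 55, 59, 62, 65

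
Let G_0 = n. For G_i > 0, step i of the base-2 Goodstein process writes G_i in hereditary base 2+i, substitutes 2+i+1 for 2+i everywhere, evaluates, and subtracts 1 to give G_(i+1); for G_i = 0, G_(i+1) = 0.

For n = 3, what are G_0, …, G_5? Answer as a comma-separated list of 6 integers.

(0) 3|_2 = 2 + 1 ↦ 3 + 1|_3 = 4 ⇒ 3
(1) 3|_3 = 3 ↦ 4|_4 = 4 ⇒ 3
(2) 3|_4 = 3 ↦ 3|_5 = 3 ⇒ 2
(3) 2|_5 = 2 ↦ 2|_6 = 2 ⇒ 1
(4) 1|_6 = 1 ↦ 1|_7 = 1 ⇒ 0

3, 3, 3, 2, 1, 0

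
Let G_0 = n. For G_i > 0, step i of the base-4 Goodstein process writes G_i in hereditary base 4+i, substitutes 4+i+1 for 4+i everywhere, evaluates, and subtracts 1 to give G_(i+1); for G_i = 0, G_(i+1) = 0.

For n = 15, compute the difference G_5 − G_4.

G_0 = 15. HB_4(15) = 3·4 + 3. Bump = 18. G_1 = 17.
G_1 = 17. HB_5(17) = 3·5 + 2. Bump = 20. G_2 = 19.
G_2 = 19. HB_6(19) = 3·6 + 1. Bump = 22. G_3 = 21.
G_3 = 21. HB_7(21) = 3·7. Bump = 24. G_4 = 23.
G_4 = 23. HB_8(23) = 2·8 + 7. Bump = 25. G_5 = 24.

1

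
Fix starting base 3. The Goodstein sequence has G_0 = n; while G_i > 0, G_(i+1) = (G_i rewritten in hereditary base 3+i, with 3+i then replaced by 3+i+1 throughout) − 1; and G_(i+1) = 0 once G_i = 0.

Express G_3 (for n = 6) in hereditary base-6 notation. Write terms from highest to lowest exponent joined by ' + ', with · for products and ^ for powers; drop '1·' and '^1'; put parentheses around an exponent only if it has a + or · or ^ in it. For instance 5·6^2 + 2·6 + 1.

6 + 1

G_0 = 6. HB_3(6) = 2·3. Bump = 8. G_1 = 7.
G_1 = 7. HB_4(7) = 4 + 3. Bump = 8. G_2 = 7.
G_2 = 7. HB_5(7) = 5 + 2. Bump = 8. G_3 = 7.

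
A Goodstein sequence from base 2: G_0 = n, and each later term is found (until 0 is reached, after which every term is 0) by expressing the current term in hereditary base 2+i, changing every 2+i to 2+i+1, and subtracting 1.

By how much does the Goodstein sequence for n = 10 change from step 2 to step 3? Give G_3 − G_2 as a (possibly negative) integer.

14600

G_0=10  [base 2] 2^(2 + 1) + 2  →[2↦3]→  3^(3 + 1) + 3 = 84  −1 ⇒ G_1=83
G_1=83  [base 3] 3^(3 + 1) + 2  →[3↦4]→  4^(4 + 1) + 2 = 1026  −1 ⇒ G_2=1025
G_2=1025  [base 4] 4^(4 + 1) + 1  →[4↦5]→  5^(5 + 1) + 1 = 15626  −1 ⇒ G_3=15625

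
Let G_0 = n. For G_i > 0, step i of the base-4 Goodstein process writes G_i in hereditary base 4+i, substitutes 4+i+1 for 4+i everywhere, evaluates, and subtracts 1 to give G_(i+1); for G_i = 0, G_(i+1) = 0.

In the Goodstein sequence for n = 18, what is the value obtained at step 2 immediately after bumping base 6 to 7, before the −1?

[0] 18 ≡ 4^2 + 2 (base 4). Lift 5: 27. −1: 26.
[1] 26 ≡ 5^2 + 1 (base 5). Lift 6: 37. −1: 36.

49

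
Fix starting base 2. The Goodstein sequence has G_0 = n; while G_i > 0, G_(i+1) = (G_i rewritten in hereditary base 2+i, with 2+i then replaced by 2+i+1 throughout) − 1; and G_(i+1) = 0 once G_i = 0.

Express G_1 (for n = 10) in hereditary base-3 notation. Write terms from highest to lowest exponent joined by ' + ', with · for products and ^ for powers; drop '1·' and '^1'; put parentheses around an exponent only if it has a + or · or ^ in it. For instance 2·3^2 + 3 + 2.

3^(3 + 1) + 2

[0] 10 ≡ 2^(2 + 1) + 2 (base 2). Lift 3: 84. −1: 83.
[1] 83 ≡ 3^(3 + 1) + 2 (base 3). Lift 4: 1026. −1: 1025.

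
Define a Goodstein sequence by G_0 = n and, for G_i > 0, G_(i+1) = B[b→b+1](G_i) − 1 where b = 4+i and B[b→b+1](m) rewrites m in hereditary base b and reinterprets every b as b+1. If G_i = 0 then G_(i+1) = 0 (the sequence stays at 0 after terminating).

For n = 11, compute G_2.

13

[0] 11 ≡ 2·4 + 3 (base 4). Lift 5: 13. −1: 12.
[1] 12 ≡ 2·5 + 2 (base 5). Lift 6: 14. −1: 13.
[2] 13 ≡ 2·6 + 1 (base 6). Lift 7: 15. −1: 14.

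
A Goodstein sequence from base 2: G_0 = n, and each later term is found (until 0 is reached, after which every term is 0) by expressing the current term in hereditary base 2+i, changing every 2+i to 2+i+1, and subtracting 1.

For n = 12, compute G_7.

base 2: 12 = 2^(2 + 1) + 2^2; at 3: 3^(3 + 1) + 3^3 = 108; next = 107
base 3: 107 = 3^(3 + 1) + 2·3^2 + 2·3 + 2; at 4: 4^(4 + 1) + 2·4^2 + 2·4 + 2 = 1066; next = 1065
base 4: 1065 = 4^(4 + 1) + 2·4^2 + 2·4 + 1; at 5: 5^(5 + 1) + 2·5^2 + 2·5 + 1 = 15686; next = 15685
base 5: 15685 = 5^(5 + 1) + 2·5^2 + 2·5; at 6: 6^(6 + 1) + 2·6^2 + 2·6 = 280020; next = 280019
base 6: 280019 = 6^(6 + 1) + 2·6^2 + 6 + 5; at 7: 7^(7 + 1) + 2·7^2 + 7 + 5 = 5764911; next = 5764910
base 7: 5764910 = 7^(7 + 1) + 2·7^2 + 7 + 4; at 8: 8^(8 + 1) + 2·8^2 + 8 + 4 = 134217868; next = 134217867
base 8: 134217867 = 8^(8 + 1) + 2·8^2 + 8 + 3; at 9: 9^(9 + 1) + 2·9^2 + 9 + 3 = 3486784575; next = 3486784574
base 9: 3486784574 = 9^(9 + 1) + 2·9^2 + 9 + 2; at 10: 10^(10 + 1) + 2·10^2 + 10 + 2 = 100000000212; next = 100000000211

3486784574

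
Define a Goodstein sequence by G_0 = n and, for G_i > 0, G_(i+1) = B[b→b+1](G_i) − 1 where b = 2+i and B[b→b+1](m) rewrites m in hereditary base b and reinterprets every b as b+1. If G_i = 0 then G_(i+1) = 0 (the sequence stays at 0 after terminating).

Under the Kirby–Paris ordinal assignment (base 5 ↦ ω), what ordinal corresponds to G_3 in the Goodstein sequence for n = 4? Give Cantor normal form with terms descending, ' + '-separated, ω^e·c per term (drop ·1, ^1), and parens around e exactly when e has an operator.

ω^2·2 + ω·2

4 —HB2→ 2^2 —bump→ 3^3 = 27 —(−1)→ 26
26 —HB3→ 2·3^2 + 2·3 + 2 —bump→ 2·4^2 + 2·4 + 2 = 42 —(−1)→ 41
41 —HB4→ 2·4^2 + 2·4 + 1 —bump→ 2·5^2 + 2·5 + 1 = 61 —(−1)→ 60
60 —HB5→ 2·5^2 + 2·5 —bump→ 2·6^2 + 2·6 = 84 —(−1)→ 83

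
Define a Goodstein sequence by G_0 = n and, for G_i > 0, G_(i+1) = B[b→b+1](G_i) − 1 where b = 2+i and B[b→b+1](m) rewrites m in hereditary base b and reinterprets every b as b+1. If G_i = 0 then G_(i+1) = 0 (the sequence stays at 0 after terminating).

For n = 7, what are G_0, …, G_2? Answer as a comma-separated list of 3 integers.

7 —HB2→ 2^2 + 2 + 1 —bump→ 3^3 + 3 + 1 = 31 —(−1)→ 30
30 —HB3→ 3^3 + 3 —bump→ 4^4 + 4 = 260 —(−1)→ 259

7, 30, 259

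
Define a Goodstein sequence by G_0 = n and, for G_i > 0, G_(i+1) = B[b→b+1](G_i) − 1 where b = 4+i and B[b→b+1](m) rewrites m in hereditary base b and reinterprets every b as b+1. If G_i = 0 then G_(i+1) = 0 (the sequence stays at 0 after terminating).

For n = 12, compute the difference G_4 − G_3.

1

[0] 12 ≡ 3·4 (base 4). Lift 5: 15. −1: 14.
[1] 14 ≡ 2·5 + 4 (base 5). Lift 6: 16. −1: 15.
[2] 15 ≡ 2·6 + 3 (base 6). Lift 7: 17. −1: 16.
[3] 16 ≡ 2·7 + 2 (base 7). Lift 8: 18. −1: 17.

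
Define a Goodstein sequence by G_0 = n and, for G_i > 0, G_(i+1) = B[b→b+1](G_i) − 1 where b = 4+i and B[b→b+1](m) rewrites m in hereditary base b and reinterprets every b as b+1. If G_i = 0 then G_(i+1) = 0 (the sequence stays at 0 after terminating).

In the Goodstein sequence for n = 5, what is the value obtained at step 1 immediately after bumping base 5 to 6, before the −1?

step 0: 5 = 4 + 1; sub 5 for 4: 5 + 1; = 6; G_1 = 6−1 = 5
step 1: 5 = 5; sub 6 for 5: 6; = 6; G_2 = 6−1 = 5

6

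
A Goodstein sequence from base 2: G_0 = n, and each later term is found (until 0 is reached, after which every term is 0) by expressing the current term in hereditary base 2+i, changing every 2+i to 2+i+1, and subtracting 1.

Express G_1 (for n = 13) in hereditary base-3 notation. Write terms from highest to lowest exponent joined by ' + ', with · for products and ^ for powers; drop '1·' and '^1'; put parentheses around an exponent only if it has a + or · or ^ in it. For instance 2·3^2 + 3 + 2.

base 2: 13 = 2^(2 + 1) + 2^2 + 1; at 3: 3^(3 + 1) + 3^3 + 1 = 109; next = 108
base 3: 108 = 3^(3 + 1) + 3^3; at 4: 4^(4 + 1) + 4^4 = 1280; next = 1279

3^(3 + 1) + 3^3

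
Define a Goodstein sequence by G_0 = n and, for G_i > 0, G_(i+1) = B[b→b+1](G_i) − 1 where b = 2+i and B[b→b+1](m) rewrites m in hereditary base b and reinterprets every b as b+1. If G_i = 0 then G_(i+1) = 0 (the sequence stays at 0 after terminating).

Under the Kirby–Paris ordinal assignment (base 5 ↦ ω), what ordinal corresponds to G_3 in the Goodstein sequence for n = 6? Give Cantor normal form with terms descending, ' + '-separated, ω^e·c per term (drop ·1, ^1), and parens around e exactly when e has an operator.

[0] 6 ≡ 2^2 + 2 (base 2). Lift 3: 30. −1: 29.
[1] 29 ≡ 3^3 + 2 (base 3). Lift 4: 258. −1: 257.
[2] 257 ≡ 4^4 + 1 (base 4). Lift 5: 3126. −1: 3125.
[3] 3125 ≡ 5^5 (base 5). Lift 6: 46656. −1: 46655.

ω^ω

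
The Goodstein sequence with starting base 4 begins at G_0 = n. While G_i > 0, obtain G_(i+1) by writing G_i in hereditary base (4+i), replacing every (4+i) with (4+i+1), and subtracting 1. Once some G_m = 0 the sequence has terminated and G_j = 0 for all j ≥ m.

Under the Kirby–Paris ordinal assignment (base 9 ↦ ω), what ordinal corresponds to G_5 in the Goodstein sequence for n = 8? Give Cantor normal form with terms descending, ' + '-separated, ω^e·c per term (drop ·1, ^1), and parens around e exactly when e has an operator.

step 0: 8 = 2·4; sub 5 for 4: 2·5; = 10; G_1 = 10−1 = 9
step 1: 9 = 5 + 4; sub 6 for 5: 6 + 4; = 10; G_2 = 10−1 = 9
step 2: 9 = 6 + 3; sub 7 for 6: 7 + 3; = 10; G_3 = 10−1 = 9
step 3: 9 = 7 + 2; sub 8 for 7: 8 + 2; = 10; G_4 = 10−1 = 9
step 4: 9 = 8 + 1; sub 9 for 8: 9 + 1; = 10; G_5 = 10−1 = 9

ω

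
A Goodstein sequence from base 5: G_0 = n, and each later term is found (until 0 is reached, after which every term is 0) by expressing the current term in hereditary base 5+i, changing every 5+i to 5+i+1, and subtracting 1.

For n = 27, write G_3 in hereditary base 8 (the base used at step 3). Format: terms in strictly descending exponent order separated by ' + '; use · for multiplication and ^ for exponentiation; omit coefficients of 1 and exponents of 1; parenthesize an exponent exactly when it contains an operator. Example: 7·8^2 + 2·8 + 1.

7·8 + 7

step 0: 27 = 5^2 + 2; sub 6 for 5: 6^2 + 2; = 38; G_1 = 38−1 = 37
step 1: 37 = 6^2 + 1; sub 7 for 6: 7^2 + 1; = 50; G_2 = 50−1 = 49
step 2: 49 = 7^2; sub 8 for 7: 8^2; = 64; G_3 = 64−1 = 63
step 3: 63 = 7·8 + 7; sub 9 for 8: 7·9 + 7; = 70; G_4 = 70−1 = 69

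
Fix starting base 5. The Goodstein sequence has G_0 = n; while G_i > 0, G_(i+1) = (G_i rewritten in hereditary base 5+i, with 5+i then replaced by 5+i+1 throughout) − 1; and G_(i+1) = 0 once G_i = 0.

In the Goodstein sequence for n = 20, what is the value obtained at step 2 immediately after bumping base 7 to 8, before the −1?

28

i=0: 20 = 4·5 (b=5); 5→6: 4·6 = 24; 24−1 = 23
i=1: 23 = 3·6 + 5 (b=6); 6→7: 3·7 + 5 = 26; 26−1 = 25
i=2: 25 = 3·7 + 4 (b=7); 7→8: 3·8 + 4 = 28; 28−1 = 27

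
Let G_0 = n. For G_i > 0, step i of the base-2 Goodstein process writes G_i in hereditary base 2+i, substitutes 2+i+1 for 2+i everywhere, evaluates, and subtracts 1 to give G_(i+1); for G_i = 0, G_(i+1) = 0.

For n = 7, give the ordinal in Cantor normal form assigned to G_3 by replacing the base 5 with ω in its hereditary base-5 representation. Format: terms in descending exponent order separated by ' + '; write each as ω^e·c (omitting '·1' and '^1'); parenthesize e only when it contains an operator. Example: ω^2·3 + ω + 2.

ω^ω + 2

G_0 = 7. HB_2(7) = 2^2 + 2 + 1. Bump = 31. G_1 = 30.
G_1 = 30. HB_3(30) = 3^3 + 3. Bump = 260. G_2 = 259.
G_2 = 259. HB_4(259) = 4^4 + 3. Bump = 3128. G_3 = 3127.
G_3 = 3127. HB_5(3127) = 5^5 + 2. Bump = 46658. G_4 = 46657.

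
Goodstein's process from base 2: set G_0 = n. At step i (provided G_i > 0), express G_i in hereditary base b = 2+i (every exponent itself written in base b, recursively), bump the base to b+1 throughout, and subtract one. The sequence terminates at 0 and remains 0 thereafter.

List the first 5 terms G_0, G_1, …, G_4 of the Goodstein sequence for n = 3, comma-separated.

3, 3, 3, 2, 1

step 0: 3 = 2 + 1; sub 3 for 2: 3 + 1; = 4; G_1 = 4−1 = 3
step 1: 3 = 3; sub 4 for 3: 4; = 4; G_2 = 4−1 = 3
step 2: 3 = 3; sub 5 for 4: 3; = 3; G_3 = 3−1 = 2
step 3: 2 = 2; sub 6 for 5: 2; = 2; G_4 = 2−1 = 1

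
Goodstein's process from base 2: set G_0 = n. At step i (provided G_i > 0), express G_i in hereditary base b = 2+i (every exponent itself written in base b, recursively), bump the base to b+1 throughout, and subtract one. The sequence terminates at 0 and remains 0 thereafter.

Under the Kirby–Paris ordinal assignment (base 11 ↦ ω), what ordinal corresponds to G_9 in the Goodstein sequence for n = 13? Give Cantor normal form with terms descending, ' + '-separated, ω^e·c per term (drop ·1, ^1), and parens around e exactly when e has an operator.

ω^(ω + 1) + ω^3·3 + ω^2·3 + ω·2 + 4

13 —HB2→ 2^(2 + 1) + 2^2 + 1 —bump→ 3^(3 + 1) + 3^3 + 1 = 109 —(−1)→ 108
108 —HB3→ 3^(3 + 1) + 3^3 —bump→ 4^(4 + 1) + 4^4 = 1280 —(−1)→ 1279
1279 —HB4→ 4^(4 + 1) + 3·4^3 + 3·4^2 + 3·4 + 3 —bump→ 5^(5 + 1) + 3·5^3 + 3·5^2 + 3·5 + 3 = 16093 —(−1)→ 16092
16092 —HB5→ 5^(5 + 1) + 3·5^3 + 3·5^2 + 3·5 + 2 —bump→ 6^(6 + 1) + 3·6^3 + 3·6^2 + 3·6 + 2 = 280712 —(−1)→ 280711
280711 —HB6→ 6^(6 + 1) + 3·6^3 + 3·6^2 + 3·6 + 1 —bump→ 7^(7 + 1) + 3·7^3 + 3·7^2 + 3·7 + 1 = 5765999 —(−1)→ 5765998
5765998 —HB7→ 7^(7 + 1) + 3·7^3 + 3·7^2 + 3·7 —bump→ 8^(8 + 1) + 3·8^3 + 3·8^2 + 3·8 = 134219480 —(−1)→ 134219479
134219479 —HB8→ 8^(8 + 1) + 3·8^3 + 3·8^2 + 2·8 + 7 —bump→ 9^(9 + 1) + 3·9^3 + 3·9^2 + 2·9 + 7 = 3486786856 —(−1)→ 3486786855
3486786855 —HB9→ 9^(9 + 1) + 3·9^3 + 3·9^2 + 2·9 + 6 —bump→ 10^(10 + 1) + 3·10^3 + 3·10^2 + 2·10 + 6 = 100000003326 —(−1)→ 100000003325
100000003325 —HB10→ 10^(10 + 1) + 3·10^3 + 3·10^2 + 2·10 + 5 —bump→ 11^(11 + 1) + 3·11^3 + 3·11^2 + 2·11 + 5 = 3138428381104 —(−1)→ 3138428381103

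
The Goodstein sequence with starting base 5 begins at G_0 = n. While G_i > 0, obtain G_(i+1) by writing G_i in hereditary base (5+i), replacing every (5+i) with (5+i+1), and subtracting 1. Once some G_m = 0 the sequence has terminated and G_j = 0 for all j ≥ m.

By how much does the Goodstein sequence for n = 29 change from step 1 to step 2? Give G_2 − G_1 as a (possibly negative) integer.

12

base 5: 29 = 5^2 + 4; at 6: 6^2 + 4 = 40; next = 39
base 6: 39 = 6^2 + 3; at 7: 7^2 + 3 = 52; next = 51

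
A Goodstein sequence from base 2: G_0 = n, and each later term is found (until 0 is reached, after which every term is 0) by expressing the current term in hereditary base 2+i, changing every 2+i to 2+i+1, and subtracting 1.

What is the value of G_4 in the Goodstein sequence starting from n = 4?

83

base 2: 4 = 2^2; at 3: 3^3 = 27; next = 26
base 3: 26 = 2·3^2 + 2·3 + 2; at 4: 2·4^2 + 2·4 + 2 = 42; next = 41
base 4: 41 = 2·4^2 + 2·4 + 1; at 5: 2·5^2 + 2·5 + 1 = 61; next = 60
base 5: 60 = 2·5^2 + 2·5; at 6: 2·6^2 + 2·6 = 84; next = 83
base 6: 83 = 2·6^2 + 6 + 5; at 7: 2·7^2 + 7 + 5 = 110; next = 109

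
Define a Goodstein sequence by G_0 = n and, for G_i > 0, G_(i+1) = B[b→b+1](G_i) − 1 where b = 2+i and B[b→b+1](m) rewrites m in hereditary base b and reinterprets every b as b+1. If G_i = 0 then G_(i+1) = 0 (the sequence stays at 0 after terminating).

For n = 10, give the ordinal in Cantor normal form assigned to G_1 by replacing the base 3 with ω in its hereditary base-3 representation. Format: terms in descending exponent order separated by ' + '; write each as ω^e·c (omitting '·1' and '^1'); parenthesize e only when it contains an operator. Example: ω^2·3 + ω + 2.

ω^(ω + 1) + 2

[0] 10 ≡ 2^(2 + 1) + 2 (base 2). Lift 3: 84. −1: 83.
[1] 83 ≡ 3^(3 + 1) + 2 (base 3). Lift 4: 1026. −1: 1025.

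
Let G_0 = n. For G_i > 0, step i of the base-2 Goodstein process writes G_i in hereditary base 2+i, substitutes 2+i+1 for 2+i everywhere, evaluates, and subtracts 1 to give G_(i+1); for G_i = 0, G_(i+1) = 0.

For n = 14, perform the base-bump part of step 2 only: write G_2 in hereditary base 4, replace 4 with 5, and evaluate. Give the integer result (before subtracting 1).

18751

G_0 = 14. HB_2(14) = 2^(2 + 1) + 2^2 + 2. Bump = 111. G_1 = 110.
G_1 = 110. HB_3(110) = 3^(3 + 1) + 3^3 + 2. Bump = 1282. G_2 = 1281.
G_2 = 1281. HB_4(1281) = 4^(4 + 1) + 4^4 + 1. Bump = 18751. G_3 = 18750.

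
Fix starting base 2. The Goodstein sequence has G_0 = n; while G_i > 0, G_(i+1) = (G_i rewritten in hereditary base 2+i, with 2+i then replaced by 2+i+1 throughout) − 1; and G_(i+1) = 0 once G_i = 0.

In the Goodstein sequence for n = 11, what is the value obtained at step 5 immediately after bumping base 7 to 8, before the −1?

(0) 11|_2 = 2^(2 + 1) + 2 + 1 ↦ 3^(3 + 1) + 3 + 1|_3 = 85 ⇒ 84
(1) 84|_3 = 3^(3 + 1) + 3 ↦ 4^(4 + 1) + 4|_4 = 1028 ⇒ 1027
(2) 1027|_4 = 4^(4 + 1) + 3 ↦ 5^(5 + 1) + 3|_5 = 15628 ⇒ 15627
(3) 15627|_5 = 5^(5 + 1) + 2 ↦ 6^(6 + 1) + 2|_6 = 279938 ⇒ 279937
(4) 279937|_6 = 6^(6 + 1) + 1 ↦ 7^(7 + 1) + 1|_7 = 5764802 ⇒ 5764801
(5) 5764801|_7 = 7^(7 + 1) ↦ 8^(8 + 1)|_8 = 134217728 ⇒ 134217727

134217728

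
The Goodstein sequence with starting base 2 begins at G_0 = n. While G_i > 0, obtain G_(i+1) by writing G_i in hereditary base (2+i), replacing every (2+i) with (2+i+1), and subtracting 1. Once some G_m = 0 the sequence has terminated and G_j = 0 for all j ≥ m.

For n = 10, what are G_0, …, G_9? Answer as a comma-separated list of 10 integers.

[0] 10 ≡ 2^(2 + 1) + 2 (base 2). Lift 3: 84. −1: 83.
[1] 83 ≡ 3^(3 + 1) + 2 (base 3). Lift 4: 1026. −1: 1025.
[2] 1025 ≡ 4^(4 + 1) + 1 (base 4). Lift 5: 15626. −1: 15625.
[3] 15625 ≡ 5^(5 + 1) (base 5). Lift 6: 279936. −1: 279935.
[4] 279935 ≡ 5·6^6 + 5·6^5 + 5·6^4 + 5·6^3 + 5·6^2 + 5·6 + 5 (base 6). Lift 7: 4215755. −1: 4215754.
[5] 4215754 ≡ 5·7^7 + 5·7^5 + 5·7^4 + 5·7^3 + 5·7^2 + 5·7 + 4 (base 7). Lift 8: 84073324. −1: 84073323.
[6] 84073323 ≡ 5·8^8 + 5·8^5 + 5·8^4 + 5·8^3 + 5·8^2 + 5·8 + 3 (base 8). Lift 9: 1937434593. −1: 1937434592.
[7] 1937434592 ≡ 5·9^9 + 5·9^5 + 5·9^4 + 5·9^3 + 5·9^2 + 5·9 + 2 (base 9). Lift 10: 50000555552. −1: 50000555551.
[8] 50000555551 ≡ 5·10^10 + 5·10^5 + 5·10^4 + 5·10^3 + 5·10^2 + 5·10 + 1 (base 10). Lift 11: 1426559238831. −1: 1426559238830.

10, 83, 1025, 15625, 279935, 4215754, 84073323, 1937434592, 50000555551, 1426559238830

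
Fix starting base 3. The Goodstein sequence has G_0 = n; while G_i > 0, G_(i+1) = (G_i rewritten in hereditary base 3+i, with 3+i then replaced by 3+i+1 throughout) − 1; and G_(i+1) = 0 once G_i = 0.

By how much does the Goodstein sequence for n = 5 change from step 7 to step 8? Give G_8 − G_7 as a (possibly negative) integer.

step 0: 5 = 3 + 2; sub 4 for 3: 4 + 2; = 6; G_1 = 6−1 = 5
step 1: 5 = 4 + 1; sub 5 for 4: 5 + 1; = 6; G_2 = 6−1 = 5
step 2: 5 = 5; sub 6 for 5: 6; = 6; G_3 = 6−1 = 5
step 3: 5 = 5; sub 7 for 6: 5; = 5; G_4 = 5−1 = 4
step 4: 4 = 4; sub 8 for 7: 4; = 4; G_5 = 4−1 = 3
step 5: 3 = 3; sub 9 for 8: 3; = 3; G_6 = 3−1 = 2
step 6: 2 = 2; sub 10 for 9: 2; = 2; G_7 = 2−1 = 1
step 7: 1 = 1; sub 11 for 10: 1; = 1; G_8 = 1−1 = 0

-1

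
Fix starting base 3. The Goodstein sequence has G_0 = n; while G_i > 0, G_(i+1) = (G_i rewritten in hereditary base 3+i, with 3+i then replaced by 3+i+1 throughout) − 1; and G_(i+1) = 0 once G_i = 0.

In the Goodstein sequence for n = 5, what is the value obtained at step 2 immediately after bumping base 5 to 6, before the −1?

6

i=0: 5 = 3 + 2 (b=3); 3→4: 4 + 2 = 6; 6−1 = 5
i=1: 5 = 4 + 1 (b=4); 4→5: 5 + 1 = 6; 6−1 = 5
i=2: 5 = 5 (b=5); 5→6: 6 = 6; 6−1 = 5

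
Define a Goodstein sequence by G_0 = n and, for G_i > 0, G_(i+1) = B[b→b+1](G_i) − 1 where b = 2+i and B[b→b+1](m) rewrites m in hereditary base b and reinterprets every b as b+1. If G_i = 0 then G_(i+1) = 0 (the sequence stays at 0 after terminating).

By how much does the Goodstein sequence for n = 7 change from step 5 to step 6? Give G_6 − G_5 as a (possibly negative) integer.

7 —HB2→ 2^2 + 2 + 1 —bump→ 3^3 + 3 + 1 = 31 —(−1)→ 30
30 —HB3→ 3^3 + 3 —bump→ 4^4 + 4 = 260 —(−1)→ 259
259 —HB4→ 4^4 + 3 —bump→ 5^5 + 3 = 3128 —(−1)→ 3127
3127 —HB5→ 5^5 + 2 —bump→ 6^6 + 2 = 46658 —(−1)→ 46657
46657 —HB6→ 6^6 + 1 —bump→ 7^7 + 1 = 823544 —(−1)→ 823543
823543 —HB7→ 7^7 —bump→ 8^8 = 16777216 —(−1)→ 16777215

15953672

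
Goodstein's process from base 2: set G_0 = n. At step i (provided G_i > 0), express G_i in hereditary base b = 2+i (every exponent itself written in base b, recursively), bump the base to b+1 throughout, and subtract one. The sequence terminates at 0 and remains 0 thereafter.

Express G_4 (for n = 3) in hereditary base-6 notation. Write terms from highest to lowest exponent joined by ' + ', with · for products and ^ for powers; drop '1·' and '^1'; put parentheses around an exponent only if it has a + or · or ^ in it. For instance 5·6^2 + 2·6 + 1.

1

G_0 = 3. HB_2(3) = 2 + 1. Bump = 4. G_1 = 3.
G_1 = 3. HB_3(3) = 3. Bump = 4. G_2 = 3.
G_2 = 3. HB_4(3) = 3. Bump = 3. G_3 = 2.
G_3 = 2. HB_5(2) = 2. Bump = 2. G_4 = 1.
G_4 = 1. HB_6(1) = 1. Bump = 1. G_5 = 0.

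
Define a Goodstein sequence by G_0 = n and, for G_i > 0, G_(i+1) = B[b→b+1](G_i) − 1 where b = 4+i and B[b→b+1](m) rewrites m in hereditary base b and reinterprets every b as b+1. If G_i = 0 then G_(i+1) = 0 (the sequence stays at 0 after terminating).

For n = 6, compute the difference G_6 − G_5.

-1

G_0 = 6. HB_4(6) = 4 + 2. Bump = 7. G_1 = 6.
G_1 = 6. HB_5(6) = 5 + 1. Bump = 7. G_2 = 6.
G_2 = 6. HB_6(6) = 6. Bump = 7. G_3 = 6.
G_3 = 6. HB_7(6) = 6. Bump = 6. G_4 = 5.
G_4 = 5. HB_8(5) = 5. Bump = 5. G_5 = 4.
G_5 = 4. HB_9(4) = 4. Bump = 4. G_6 = 3.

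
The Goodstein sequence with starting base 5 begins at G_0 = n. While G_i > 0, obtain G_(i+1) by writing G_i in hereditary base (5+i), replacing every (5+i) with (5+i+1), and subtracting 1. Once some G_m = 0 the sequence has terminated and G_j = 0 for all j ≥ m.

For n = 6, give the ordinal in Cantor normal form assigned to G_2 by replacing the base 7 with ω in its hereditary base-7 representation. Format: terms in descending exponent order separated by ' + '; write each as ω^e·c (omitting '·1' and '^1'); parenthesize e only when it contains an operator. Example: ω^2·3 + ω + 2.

G_0=6  [base 5] 5 + 1  →[5↦6]→  6 + 1 = 7  −1 ⇒ G_1=6
G_1=6  [base 6] 6  →[6↦7]→  7 = 7  −1 ⇒ G_2=6

6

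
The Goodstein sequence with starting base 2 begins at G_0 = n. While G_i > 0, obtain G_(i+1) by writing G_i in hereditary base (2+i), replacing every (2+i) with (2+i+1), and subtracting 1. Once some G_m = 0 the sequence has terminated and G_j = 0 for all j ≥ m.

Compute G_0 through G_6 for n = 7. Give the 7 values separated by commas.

[0] 7 ≡ 2^2 + 2 + 1 (base 2). Lift 3: 31. −1: 30.
[1] 30 ≡ 3^3 + 3 (base 3). Lift 4: 260. −1: 259.
[2] 259 ≡ 4^4 + 3 (base 4). Lift 5: 3128. −1: 3127.
[3] 3127 ≡ 5^5 + 2 (base 5). Lift 6: 46658. −1: 46657.
[4] 46657 ≡ 6^6 + 1 (base 6). Lift 7: 823544. −1: 823543.
[5] 823543 ≡ 7^7 (base 7). Lift 8: 16777216. −1: 16777215.

7, 30, 259, 3127, 46657, 823543, 16777215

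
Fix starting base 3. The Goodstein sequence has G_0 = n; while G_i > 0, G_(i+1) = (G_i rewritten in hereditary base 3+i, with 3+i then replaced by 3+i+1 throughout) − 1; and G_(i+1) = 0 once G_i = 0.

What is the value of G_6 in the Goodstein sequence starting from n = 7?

9

base 3: 7 = 2·3 + 1; at 4: 2·4 + 1 = 9; next = 8
base 4: 8 = 2·4; at 5: 2·5 = 10; next = 9
base 5: 9 = 5 + 4; at 6: 6 + 4 = 10; next = 9
base 6: 9 = 6 + 3; at 7: 7 + 3 = 10; next = 9
base 7: 9 = 7 + 2; at 8: 8 + 2 = 10; next = 9
base 8: 9 = 8 + 1; at 9: 9 + 1 = 10; next = 9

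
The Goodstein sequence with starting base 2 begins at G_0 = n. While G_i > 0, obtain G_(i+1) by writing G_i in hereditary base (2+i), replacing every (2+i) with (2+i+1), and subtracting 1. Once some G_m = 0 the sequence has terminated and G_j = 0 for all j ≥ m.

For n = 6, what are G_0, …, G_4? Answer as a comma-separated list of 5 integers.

6, 29, 257, 3125, 46655

(0) 6|_2 = 2^2 + 2 ↦ 3^3 + 3|_3 = 30 ⇒ 29
(1) 29|_3 = 3^3 + 2 ↦ 4^4 + 2|_4 = 258 ⇒ 257
(2) 257|_4 = 4^4 + 1 ↦ 5^5 + 1|_5 = 3126 ⇒ 3125
(3) 3125|_5 = 5^5 ↦ 6^6|_6 = 46656 ⇒ 46655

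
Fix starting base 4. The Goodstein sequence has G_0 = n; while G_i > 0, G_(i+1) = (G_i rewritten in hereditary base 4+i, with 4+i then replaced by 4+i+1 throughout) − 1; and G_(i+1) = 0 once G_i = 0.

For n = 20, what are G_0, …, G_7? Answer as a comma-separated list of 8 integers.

G_0 = 20. HB_4(20) = 4^2 + 4. Bump = 30. G_1 = 29.
G_1 = 29. HB_5(29) = 5^2 + 4. Bump = 40. G_2 = 39.
G_2 = 39. HB_6(39) = 6^2 + 3. Bump = 52. G_3 = 51.
G_3 = 51. HB_7(51) = 7^2 + 2. Bump = 66. G_4 = 65.
G_4 = 65. HB_8(65) = 8^2 + 1. Bump = 82. G_5 = 81.
G_5 = 81. HB_9(81) = 9^2. Bump = 100. G_6 = 99.
G_6 = 99. HB_10(99) = 9·10 + 9. Bump = 108. G_7 = 107.

20, 29, 39, 51, 65, 81, 99, 107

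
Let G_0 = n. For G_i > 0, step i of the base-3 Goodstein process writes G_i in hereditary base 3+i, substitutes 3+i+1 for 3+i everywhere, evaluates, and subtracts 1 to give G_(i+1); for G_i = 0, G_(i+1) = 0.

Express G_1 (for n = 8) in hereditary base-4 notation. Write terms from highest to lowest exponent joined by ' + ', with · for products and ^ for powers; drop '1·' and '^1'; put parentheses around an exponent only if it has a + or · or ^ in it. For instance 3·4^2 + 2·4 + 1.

G_0=8  [base 3] 2·3 + 2  →[3↦4]→  2·4 + 2 = 10  −1 ⇒ G_1=9
G_1=9  [base 4] 2·4 + 1  →[4↦5]→  2·5 + 1 = 11  −1 ⇒ G_2=10

2·4 + 1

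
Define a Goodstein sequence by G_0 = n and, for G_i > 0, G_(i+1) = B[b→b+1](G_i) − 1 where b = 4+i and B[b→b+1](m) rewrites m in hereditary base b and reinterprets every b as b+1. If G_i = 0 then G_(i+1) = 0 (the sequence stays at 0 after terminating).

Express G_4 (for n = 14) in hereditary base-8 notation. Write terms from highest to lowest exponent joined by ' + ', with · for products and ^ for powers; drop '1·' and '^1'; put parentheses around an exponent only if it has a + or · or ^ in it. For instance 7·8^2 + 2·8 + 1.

14 —HB4→ 3·4 + 2 —bump→ 3·5 + 2 = 17 —(−1)→ 16
16 —HB5→ 3·5 + 1 —bump→ 3·6 + 1 = 19 —(−1)→ 18
18 —HB6→ 3·6 —bump→ 3·7 = 21 —(−1)→ 20
20 —HB7→ 2·7 + 6 —bump→ 2·8 + 6 = 22 —(−1)→ 21
21 —HB8→ 2·8 + 5 —bump→ 2·9 + 5 = 23 —(−1)→ 22

2·8 + 5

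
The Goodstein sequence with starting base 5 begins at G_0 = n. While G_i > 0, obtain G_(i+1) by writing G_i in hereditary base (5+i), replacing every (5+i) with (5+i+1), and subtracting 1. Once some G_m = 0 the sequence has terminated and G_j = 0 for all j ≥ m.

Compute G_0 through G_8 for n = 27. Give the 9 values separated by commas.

base 5: 27 = 5^2 + 2; at 6: 6^2 + 2 = 38; next = 37
base 6: 37 = 6^2 + 1; at 7: 7^2 + 1 = 50; next = 49
base 7: 49 = 7^2; at 8: 8^2 = 64; next = 63
base 8: 63 = 7·8 + 7; at 9: 7·9 + 7 = 70; next = 69
base 9: 69 = 7·9 + 6; at 10: 7·10 + 6 = 76; next = 75
base 10: 75 = 7·10 + 5; at 11: 7·11 + 5 = 82; next = 81
base 11: 81 = 7·11 + 4; at 12: 7·12 + 4 = 88; next = 87
base 12: 87 = 7·12 + 3; at 13: 7·13 + 3 = 94; next = 93

27, 37, 49, 63, 69, 75, 81, 87, 93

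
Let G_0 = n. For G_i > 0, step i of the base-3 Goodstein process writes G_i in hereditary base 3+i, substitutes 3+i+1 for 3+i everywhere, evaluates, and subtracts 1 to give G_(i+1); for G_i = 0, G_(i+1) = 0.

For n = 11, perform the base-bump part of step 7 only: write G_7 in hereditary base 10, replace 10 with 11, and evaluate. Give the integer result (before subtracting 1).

[0] 11 ≡ 3^2 + 2 (base 3). Lift 4: 18. −1: 17.
[1] 17 ≡ 4^2 + 1 (base 4). Lift 5: 26. −1: 25.
[2] 25 ≡ 5^2 (base 5). Lift 6: 36. −1: 35.
[3] 35 ≡ 5·6 + 5 (base 6). Lift 7: 40. −1: 39.
[4] 39 ≡ 5·7 + 4 (base 7). Lift 8: 44. −1: 43.
[5] 43 ≡ 5·8 + 3 (base 8). Lift 9: 48. −1: 47.
[6] 47 ≡ 5·9 + 2 (base 9). Lift 10: 52. −1: 51.

56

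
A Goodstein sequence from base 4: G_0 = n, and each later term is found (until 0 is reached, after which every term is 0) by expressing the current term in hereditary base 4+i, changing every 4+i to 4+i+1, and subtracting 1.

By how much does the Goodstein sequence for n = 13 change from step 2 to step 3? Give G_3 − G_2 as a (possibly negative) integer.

1

(0) 13|_4 = 3·4 + 1 ↦ 3·5 + 1|_5 = 16 ⇒ 15
(1) 15|_5 = 3·5 ↦ 3·6|_6 = 18 ⇒ 17
(2) 17|_6 = 2·6 + 5 ↦ 2·7 + 5|_7 = 19 ⇒ 18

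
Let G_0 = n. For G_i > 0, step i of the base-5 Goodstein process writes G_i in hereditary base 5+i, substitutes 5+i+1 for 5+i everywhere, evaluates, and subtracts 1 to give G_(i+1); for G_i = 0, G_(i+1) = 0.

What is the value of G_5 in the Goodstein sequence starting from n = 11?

G_0 = 11. HB_5(11) = 2·5 + 1. Bump = 13. G_1 = 12.
G_1 = 12. HB_6(12) = 2·6. Bump = 14. G_2 = 13.
G_2 = 13. HB_7(13) = 7 + 6. Bump = 14. G_3 = 13.
G_3 = 13. HB_8(13) = 8 + 5. Bump = 14. G_4 = 13.
G_4 = 13. HB_9(13) = 9 + 4. Bump = 14. G_5 = 13.
G_5 = 13. HB_10(13) = 10 + 3. Bump = 14. G_6 = 13.

13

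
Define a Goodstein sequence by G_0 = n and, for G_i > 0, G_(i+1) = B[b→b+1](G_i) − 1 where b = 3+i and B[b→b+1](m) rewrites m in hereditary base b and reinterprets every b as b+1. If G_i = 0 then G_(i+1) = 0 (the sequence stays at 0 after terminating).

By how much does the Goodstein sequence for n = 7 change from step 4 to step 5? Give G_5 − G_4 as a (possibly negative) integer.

base 3: 7 = 2·3 + 1; at 4: 2·4 + 1 = 9; next = 8
base 4: 8 = 2·4; at 5: 2·5 = 10; next = 9
base 5: 9 = 5 + 4; at 6: 6 + 4 = 10; next = 9
base 6: 9 = 6 + 3; at 7: 7 + 3 = 10; next = 9
base 7: 9 = 7 + 2; at 8: 8 + 2 = 10; next = 9

0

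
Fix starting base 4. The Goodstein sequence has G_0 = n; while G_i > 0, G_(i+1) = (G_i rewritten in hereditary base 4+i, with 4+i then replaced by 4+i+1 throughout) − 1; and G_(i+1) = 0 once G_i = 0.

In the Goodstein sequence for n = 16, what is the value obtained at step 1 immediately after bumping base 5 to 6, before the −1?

28

16 —HB4→ 4^2 —bump→ 5^2 = 25 —(−1)→ 24
24 —HB5→ 4·5 + 4 —bump→ 4·6 + 4 = 28 —(−1)→ 27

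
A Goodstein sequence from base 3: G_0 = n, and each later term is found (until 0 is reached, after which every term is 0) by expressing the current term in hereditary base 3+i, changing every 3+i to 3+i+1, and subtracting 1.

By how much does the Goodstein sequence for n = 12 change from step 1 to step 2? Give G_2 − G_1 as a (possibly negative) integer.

i=0: 12 = 3^2 + 3 (b=3); 3→4: 4^2 + 4 = 20; 20−1 = 19
i=1: 19 = 4^2 + 3 (b=4); 4→5: 5^2 + 3 = 28; 28−1 = 27

8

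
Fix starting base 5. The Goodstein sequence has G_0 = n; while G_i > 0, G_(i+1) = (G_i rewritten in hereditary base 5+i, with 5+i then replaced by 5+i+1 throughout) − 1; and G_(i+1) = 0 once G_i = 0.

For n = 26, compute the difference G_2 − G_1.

12

[0] 26 ≡ 5^2 + 1 (base 5). Lift 6: 37. −1: 36.
[1] 36 ≡ 6^2 (base 6). Lift 7: 49. −1: 48.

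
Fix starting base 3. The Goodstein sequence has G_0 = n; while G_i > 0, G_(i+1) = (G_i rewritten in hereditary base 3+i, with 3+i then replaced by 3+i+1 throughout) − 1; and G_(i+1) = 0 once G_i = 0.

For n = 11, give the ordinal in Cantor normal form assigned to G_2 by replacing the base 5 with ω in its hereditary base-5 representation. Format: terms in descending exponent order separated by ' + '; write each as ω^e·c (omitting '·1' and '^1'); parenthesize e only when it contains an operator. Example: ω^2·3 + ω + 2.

ω^2

i=0: 11 = 3^2 + 2 (b=3); 3→4: 4^2 + 2 = 18; 18−1 = 17
i=1: 17 = 4^2 + 1 (b=4); 4→5: 5^2 + 1 = 26; 26−1 = 25
i=2: 25 = 5^2 (b=5); 5→6: 6^2 = 36; 36−1 = 35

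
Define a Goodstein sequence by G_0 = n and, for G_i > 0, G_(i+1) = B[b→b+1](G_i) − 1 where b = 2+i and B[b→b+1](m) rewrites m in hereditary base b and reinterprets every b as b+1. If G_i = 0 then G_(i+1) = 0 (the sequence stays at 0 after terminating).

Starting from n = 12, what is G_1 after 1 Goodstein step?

step 0: 12 = 2^(2 + 1) + 2^2; sub 3 for 2: 3^(3 + 1) + 3^3; = 108; G_1 = 108−1 = 107
step 1: 107 = 3^(3 + 1) + 2·3^2 + 2·3 + 2; sub 4 for 3: 4^(4 + 1) + 2·4^2 + 2·4 + 2; = 1066; G_2 = 1066−1 = 1065

107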